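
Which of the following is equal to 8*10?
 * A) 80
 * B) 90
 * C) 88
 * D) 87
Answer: A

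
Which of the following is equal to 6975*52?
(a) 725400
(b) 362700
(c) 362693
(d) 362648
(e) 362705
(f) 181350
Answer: b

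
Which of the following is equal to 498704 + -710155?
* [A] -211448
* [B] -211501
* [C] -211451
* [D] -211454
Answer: C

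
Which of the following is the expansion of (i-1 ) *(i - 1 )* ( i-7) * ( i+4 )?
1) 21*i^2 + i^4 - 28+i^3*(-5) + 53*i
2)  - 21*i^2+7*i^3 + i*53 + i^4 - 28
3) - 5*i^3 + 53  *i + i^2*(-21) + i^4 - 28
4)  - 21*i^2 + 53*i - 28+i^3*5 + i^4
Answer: 3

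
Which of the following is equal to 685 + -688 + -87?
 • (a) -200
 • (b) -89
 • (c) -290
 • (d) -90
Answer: d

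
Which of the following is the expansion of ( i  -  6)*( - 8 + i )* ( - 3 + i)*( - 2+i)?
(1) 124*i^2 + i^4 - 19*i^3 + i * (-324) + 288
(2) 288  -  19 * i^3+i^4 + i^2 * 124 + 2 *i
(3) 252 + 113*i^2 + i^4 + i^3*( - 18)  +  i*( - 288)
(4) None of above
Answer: 1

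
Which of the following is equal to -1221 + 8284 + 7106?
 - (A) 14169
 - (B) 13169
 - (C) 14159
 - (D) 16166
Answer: A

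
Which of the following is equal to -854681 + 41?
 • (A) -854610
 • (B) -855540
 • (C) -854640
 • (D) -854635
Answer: C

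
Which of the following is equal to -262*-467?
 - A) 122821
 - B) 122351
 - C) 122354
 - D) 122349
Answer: C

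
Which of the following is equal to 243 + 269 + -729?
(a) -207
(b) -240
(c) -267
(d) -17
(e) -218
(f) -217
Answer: f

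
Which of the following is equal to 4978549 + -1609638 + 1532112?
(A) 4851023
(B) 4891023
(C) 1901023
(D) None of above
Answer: D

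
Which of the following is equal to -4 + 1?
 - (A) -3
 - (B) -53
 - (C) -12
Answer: A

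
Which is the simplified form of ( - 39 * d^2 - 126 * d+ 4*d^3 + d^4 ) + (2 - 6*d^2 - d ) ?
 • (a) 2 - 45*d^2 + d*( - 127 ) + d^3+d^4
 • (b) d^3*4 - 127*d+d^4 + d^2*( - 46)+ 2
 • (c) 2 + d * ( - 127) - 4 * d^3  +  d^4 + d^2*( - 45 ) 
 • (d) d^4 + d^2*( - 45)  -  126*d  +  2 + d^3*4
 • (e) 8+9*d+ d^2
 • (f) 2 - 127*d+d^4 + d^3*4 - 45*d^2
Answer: f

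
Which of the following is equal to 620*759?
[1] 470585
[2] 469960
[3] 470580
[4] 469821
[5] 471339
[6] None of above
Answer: 3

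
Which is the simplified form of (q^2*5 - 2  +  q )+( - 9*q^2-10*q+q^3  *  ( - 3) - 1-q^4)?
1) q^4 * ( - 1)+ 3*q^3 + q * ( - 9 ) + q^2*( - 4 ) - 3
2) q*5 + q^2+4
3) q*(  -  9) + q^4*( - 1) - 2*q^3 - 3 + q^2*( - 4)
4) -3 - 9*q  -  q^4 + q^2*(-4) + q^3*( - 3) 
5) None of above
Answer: 4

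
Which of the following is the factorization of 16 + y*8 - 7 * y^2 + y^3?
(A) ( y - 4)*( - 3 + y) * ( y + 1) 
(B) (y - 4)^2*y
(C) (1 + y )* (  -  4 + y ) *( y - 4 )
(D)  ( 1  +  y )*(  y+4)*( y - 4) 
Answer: C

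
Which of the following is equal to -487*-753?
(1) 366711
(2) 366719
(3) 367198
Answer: 1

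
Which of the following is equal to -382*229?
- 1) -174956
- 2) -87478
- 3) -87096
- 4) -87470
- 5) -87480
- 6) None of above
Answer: 2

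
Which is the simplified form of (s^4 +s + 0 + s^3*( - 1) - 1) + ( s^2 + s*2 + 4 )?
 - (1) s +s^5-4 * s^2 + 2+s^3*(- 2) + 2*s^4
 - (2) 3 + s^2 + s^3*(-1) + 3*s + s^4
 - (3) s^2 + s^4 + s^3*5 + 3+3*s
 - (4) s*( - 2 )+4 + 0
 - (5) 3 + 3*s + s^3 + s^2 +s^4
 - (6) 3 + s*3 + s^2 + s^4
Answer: 2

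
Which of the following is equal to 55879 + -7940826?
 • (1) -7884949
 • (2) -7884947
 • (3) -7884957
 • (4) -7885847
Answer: 2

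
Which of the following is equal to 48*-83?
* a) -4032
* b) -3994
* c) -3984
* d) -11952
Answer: c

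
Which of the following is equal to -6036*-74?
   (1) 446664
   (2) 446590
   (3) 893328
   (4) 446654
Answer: 1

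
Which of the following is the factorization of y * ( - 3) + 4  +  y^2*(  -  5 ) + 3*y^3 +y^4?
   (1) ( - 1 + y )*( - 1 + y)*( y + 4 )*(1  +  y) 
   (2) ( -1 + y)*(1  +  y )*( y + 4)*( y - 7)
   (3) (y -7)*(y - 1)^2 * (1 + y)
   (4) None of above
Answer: 1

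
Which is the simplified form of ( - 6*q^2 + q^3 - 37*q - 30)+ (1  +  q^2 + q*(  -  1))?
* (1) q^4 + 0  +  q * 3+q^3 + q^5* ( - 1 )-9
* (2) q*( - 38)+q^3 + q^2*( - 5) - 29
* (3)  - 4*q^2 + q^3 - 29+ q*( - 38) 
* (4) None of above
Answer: 2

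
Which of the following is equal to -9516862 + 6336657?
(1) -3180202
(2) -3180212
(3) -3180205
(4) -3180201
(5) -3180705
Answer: 3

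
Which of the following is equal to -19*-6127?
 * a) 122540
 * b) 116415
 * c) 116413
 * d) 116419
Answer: c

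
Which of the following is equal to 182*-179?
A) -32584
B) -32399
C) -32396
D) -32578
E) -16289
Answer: D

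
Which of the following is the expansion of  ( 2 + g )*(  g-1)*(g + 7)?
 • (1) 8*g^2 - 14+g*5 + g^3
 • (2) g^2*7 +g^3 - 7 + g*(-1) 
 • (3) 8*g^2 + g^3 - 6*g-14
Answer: 1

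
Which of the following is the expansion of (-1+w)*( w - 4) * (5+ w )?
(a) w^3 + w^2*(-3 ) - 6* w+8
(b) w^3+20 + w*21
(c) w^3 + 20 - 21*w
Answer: c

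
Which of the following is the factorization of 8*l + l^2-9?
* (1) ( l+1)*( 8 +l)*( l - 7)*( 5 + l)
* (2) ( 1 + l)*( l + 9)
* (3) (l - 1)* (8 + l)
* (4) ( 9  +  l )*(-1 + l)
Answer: 4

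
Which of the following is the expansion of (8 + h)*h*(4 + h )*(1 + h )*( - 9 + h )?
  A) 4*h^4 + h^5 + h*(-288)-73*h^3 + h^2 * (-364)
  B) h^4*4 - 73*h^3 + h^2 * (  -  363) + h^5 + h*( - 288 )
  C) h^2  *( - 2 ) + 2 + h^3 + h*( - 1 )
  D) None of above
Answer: A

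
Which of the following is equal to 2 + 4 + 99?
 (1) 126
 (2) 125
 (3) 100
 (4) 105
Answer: 4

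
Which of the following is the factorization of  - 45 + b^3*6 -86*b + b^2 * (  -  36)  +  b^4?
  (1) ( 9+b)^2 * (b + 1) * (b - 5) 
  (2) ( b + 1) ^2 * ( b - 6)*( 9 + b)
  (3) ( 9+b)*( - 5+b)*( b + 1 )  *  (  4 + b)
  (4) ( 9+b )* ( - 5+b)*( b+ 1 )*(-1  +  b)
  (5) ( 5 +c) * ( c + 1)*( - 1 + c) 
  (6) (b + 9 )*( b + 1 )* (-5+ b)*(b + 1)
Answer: 6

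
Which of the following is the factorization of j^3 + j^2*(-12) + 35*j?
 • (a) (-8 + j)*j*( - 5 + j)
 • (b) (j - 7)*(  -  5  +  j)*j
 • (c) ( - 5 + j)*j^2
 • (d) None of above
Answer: b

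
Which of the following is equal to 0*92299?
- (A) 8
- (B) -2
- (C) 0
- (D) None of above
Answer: C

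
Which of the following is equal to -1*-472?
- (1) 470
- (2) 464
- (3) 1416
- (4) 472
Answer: 4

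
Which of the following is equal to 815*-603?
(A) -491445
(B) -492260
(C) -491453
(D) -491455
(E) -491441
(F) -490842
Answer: A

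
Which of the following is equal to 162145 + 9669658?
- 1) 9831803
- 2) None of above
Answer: 1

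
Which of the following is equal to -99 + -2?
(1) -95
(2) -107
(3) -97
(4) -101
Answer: 4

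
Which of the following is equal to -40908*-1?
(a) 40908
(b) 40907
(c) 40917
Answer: a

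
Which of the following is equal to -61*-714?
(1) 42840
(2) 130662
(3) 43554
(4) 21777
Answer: 3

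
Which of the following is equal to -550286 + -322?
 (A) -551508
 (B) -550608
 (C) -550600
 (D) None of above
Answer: B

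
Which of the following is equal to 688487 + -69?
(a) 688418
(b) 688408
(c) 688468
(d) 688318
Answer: a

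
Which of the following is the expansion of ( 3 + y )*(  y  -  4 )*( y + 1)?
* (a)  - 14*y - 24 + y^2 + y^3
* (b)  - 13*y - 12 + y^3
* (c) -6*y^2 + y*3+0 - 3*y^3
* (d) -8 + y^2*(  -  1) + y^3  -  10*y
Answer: b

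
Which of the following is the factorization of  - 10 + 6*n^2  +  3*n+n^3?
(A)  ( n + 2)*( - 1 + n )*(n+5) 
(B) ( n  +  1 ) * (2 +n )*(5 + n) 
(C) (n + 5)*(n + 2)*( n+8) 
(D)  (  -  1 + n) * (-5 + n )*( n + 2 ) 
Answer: A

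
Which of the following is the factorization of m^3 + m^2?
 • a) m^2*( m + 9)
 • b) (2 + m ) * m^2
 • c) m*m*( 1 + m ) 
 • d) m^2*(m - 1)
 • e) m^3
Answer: c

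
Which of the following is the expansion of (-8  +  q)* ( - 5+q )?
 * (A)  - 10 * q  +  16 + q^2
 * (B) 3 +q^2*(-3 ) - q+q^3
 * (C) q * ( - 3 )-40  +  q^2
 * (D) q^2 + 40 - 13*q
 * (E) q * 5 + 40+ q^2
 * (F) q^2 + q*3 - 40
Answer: D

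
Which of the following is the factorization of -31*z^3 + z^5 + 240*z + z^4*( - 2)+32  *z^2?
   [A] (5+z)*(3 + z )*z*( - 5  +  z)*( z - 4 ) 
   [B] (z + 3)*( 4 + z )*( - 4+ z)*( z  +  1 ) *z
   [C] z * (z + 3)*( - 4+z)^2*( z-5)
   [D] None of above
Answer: D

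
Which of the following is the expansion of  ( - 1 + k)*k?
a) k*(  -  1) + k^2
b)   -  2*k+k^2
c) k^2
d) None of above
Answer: a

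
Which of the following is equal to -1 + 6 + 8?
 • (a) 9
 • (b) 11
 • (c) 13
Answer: c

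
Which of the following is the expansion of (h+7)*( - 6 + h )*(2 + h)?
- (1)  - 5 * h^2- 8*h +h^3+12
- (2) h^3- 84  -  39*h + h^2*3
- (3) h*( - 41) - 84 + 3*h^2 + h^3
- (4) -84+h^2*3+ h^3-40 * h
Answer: 4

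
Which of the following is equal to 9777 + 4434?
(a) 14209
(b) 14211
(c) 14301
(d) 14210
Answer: b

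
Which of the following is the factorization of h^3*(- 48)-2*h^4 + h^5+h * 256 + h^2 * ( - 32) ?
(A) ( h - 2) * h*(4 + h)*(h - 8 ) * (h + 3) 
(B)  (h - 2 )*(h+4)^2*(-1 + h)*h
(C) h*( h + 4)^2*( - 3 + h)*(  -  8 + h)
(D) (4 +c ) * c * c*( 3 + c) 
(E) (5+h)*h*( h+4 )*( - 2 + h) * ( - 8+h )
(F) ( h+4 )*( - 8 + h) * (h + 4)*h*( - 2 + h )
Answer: F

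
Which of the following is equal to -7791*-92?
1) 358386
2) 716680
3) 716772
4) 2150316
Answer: 3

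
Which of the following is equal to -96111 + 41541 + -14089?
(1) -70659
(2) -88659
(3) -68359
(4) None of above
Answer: 4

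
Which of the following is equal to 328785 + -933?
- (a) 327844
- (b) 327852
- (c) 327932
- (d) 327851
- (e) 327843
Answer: b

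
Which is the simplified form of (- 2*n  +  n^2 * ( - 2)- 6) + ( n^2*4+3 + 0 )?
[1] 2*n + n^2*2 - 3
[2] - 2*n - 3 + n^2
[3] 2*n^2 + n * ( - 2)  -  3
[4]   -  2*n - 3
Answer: 3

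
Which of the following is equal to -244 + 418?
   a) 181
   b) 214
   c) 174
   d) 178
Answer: c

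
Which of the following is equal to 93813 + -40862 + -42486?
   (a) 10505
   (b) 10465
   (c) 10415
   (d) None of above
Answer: b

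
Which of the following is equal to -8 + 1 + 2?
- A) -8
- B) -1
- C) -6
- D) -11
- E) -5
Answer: E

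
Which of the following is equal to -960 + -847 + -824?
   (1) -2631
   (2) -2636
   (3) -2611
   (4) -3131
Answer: 1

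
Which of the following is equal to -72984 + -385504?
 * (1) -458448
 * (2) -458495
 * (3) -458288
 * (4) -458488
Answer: 4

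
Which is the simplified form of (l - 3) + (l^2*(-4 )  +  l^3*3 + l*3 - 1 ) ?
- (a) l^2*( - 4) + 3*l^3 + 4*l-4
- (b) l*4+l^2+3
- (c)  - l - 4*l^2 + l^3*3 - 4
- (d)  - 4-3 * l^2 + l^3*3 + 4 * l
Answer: a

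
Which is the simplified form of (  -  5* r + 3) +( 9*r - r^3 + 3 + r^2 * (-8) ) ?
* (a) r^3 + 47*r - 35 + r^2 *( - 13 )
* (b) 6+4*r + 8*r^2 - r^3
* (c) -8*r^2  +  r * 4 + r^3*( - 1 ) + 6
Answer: c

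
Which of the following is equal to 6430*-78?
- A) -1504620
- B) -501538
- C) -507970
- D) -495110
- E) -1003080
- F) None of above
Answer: F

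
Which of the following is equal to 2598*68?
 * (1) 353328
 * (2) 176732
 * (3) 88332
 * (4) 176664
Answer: 4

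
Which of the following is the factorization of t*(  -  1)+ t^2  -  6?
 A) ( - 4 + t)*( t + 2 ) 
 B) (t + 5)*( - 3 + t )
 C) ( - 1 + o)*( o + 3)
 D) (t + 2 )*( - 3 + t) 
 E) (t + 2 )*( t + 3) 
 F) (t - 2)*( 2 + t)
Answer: D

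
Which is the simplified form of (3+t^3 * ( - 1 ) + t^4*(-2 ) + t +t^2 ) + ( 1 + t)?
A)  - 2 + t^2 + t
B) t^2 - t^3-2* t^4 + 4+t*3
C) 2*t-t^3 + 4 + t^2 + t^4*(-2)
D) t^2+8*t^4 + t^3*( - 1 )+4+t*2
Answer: C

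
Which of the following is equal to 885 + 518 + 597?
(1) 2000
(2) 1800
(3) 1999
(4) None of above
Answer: 1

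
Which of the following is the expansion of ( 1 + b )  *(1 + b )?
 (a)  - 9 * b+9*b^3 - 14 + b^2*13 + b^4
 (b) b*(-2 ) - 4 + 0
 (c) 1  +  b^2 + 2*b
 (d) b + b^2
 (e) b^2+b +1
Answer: c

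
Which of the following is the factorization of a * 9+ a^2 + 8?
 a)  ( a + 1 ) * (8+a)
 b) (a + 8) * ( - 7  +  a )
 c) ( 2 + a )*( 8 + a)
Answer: a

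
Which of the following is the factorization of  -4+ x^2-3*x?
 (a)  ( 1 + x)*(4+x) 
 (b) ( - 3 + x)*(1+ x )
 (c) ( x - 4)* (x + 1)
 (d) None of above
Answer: c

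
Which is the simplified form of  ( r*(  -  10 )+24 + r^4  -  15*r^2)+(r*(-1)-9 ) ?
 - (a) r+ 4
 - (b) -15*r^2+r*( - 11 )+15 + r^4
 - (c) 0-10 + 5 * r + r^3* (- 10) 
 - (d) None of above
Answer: b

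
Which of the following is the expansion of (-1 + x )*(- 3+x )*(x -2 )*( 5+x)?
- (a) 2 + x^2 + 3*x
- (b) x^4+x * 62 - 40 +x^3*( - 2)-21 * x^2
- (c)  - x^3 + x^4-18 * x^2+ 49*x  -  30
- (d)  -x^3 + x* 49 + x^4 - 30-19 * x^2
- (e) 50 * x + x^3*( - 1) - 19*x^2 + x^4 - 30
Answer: d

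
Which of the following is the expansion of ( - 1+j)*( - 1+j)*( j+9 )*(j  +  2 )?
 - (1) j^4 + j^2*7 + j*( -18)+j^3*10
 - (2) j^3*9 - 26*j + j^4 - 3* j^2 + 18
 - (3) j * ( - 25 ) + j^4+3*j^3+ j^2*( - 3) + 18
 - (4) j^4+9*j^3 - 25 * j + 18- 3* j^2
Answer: 4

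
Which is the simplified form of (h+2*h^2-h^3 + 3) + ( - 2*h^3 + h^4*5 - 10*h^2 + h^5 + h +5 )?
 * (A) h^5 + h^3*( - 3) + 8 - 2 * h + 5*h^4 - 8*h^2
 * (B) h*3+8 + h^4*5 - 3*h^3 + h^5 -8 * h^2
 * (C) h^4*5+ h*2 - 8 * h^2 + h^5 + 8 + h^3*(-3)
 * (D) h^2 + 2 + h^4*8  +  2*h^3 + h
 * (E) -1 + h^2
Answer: C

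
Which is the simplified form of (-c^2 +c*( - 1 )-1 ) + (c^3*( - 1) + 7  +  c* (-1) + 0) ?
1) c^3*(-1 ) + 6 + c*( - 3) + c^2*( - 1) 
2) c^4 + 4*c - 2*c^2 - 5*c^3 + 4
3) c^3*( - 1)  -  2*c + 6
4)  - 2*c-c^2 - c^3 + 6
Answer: 4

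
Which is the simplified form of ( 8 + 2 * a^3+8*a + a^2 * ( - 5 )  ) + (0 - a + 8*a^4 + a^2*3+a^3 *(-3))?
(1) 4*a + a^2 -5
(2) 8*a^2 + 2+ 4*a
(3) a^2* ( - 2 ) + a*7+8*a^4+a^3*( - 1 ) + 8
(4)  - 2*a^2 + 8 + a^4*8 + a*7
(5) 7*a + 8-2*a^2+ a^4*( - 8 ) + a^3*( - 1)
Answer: 3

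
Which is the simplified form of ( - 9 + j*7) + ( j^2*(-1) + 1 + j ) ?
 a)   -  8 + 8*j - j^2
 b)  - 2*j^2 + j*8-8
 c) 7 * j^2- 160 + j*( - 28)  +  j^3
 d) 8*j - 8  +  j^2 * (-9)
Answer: a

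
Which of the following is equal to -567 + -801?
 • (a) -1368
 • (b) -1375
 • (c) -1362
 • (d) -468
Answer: a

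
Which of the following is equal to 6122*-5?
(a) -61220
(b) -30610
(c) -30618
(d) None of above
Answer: b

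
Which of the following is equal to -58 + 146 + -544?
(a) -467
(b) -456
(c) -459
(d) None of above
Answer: b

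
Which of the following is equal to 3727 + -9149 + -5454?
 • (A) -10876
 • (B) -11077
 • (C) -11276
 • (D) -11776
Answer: A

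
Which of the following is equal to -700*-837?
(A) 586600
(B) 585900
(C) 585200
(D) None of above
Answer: B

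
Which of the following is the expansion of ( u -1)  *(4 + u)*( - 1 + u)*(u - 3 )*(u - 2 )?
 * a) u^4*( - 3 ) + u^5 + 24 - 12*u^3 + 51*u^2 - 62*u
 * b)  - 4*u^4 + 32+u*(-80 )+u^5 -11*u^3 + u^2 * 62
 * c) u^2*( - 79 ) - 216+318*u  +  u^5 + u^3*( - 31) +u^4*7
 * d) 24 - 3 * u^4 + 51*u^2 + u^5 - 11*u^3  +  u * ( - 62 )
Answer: d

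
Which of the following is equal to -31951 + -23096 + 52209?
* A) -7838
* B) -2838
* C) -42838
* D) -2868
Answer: B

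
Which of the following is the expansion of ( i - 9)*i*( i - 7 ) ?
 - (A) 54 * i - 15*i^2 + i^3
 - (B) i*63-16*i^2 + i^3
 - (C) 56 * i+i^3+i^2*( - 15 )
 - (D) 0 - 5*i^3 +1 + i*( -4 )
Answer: B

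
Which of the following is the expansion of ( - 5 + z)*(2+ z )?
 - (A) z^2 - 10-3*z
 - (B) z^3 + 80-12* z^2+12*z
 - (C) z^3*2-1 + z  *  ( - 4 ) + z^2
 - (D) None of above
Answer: A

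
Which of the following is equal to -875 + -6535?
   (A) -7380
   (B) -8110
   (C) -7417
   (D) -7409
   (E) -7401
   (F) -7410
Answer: F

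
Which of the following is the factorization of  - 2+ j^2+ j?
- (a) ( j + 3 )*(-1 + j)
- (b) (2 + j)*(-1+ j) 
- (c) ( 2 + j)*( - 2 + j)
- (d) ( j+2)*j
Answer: b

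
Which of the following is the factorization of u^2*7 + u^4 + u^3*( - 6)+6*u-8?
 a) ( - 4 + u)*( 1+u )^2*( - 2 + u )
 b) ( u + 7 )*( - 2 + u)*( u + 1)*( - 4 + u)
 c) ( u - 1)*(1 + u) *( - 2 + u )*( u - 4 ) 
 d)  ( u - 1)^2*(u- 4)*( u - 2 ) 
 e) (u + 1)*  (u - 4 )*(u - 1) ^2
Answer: c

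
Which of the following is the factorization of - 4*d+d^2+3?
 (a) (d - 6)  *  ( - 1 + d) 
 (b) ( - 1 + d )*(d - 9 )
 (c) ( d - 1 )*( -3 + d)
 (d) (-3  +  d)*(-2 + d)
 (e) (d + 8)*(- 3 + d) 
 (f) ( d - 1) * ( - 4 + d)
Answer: c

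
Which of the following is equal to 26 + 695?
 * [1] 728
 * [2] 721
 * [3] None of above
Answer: 2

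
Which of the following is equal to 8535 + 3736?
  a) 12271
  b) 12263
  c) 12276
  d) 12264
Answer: a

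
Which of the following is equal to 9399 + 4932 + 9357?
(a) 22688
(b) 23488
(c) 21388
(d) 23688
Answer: d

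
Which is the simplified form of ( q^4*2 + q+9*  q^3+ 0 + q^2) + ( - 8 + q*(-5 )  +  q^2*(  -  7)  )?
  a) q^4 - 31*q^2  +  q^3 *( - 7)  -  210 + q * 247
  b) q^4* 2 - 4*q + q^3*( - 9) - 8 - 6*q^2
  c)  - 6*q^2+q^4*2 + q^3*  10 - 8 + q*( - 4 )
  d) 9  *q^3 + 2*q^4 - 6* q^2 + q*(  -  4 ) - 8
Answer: d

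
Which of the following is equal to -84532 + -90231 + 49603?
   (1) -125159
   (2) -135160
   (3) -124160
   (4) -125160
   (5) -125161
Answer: 4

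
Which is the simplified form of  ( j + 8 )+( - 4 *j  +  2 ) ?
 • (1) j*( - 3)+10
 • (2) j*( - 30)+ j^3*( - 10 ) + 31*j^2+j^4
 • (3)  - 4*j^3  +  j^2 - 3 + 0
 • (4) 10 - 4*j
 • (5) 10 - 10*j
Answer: 1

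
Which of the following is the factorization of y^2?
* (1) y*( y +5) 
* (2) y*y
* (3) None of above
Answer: 2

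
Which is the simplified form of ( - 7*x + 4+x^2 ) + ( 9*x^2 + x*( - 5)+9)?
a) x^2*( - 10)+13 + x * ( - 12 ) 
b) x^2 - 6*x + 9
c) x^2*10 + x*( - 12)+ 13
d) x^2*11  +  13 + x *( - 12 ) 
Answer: c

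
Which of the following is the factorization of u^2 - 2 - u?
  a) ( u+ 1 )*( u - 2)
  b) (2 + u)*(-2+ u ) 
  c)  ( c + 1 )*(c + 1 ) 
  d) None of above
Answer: a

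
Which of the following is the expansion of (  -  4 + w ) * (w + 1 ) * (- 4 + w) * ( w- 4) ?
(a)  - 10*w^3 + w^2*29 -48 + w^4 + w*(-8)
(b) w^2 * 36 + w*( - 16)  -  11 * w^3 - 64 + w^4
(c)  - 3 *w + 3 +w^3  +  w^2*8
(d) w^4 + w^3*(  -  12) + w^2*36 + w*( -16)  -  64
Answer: b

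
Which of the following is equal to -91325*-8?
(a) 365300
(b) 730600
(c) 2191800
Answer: b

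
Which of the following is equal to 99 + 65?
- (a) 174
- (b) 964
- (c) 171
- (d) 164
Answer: d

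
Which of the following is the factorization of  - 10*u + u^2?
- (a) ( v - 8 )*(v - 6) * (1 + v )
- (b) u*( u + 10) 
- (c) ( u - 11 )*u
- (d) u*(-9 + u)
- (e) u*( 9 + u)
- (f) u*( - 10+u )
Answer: f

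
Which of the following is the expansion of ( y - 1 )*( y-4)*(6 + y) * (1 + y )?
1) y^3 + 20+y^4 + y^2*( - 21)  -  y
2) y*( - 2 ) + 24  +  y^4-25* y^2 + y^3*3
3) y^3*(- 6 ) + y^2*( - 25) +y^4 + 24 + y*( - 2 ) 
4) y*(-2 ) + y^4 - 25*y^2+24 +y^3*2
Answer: 4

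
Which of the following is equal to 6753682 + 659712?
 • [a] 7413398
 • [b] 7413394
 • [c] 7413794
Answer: b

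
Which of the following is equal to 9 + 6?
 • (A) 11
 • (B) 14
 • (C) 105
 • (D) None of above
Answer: D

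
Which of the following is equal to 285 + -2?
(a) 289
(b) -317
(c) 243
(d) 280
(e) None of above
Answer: e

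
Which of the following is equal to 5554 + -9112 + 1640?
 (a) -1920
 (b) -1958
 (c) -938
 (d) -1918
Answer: d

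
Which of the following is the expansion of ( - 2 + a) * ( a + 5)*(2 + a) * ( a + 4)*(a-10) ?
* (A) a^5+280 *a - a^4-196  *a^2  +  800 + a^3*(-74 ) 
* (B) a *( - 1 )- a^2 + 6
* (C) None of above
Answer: A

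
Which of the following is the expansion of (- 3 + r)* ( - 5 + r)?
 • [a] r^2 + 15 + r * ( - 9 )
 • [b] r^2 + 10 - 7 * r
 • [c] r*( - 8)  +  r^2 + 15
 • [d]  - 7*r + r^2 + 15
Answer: c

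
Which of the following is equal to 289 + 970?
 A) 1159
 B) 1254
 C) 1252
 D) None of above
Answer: D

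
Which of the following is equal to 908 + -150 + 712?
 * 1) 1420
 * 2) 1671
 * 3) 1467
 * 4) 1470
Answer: 4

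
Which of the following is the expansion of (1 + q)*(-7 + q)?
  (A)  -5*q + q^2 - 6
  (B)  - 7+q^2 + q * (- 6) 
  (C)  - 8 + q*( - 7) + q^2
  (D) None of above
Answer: B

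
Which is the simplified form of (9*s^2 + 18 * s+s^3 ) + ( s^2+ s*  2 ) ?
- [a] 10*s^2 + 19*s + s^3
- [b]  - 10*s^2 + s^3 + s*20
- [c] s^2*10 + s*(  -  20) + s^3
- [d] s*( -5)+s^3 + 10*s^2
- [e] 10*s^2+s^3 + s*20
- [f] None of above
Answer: e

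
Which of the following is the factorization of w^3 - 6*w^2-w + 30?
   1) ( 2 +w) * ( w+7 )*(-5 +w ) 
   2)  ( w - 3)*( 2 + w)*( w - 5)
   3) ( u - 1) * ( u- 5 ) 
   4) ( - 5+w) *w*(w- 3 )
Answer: 2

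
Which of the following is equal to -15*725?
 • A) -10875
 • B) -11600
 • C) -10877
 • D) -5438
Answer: A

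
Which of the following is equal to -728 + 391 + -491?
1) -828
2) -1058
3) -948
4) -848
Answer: 1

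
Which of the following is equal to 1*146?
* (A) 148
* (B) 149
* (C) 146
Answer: C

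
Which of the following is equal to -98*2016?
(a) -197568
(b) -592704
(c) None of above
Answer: a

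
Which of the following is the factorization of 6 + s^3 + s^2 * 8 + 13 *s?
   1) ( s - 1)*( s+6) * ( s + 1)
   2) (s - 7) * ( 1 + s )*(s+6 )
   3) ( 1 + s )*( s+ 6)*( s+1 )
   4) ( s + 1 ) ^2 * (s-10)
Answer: 3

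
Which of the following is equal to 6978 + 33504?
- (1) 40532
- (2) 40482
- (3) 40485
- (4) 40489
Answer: 2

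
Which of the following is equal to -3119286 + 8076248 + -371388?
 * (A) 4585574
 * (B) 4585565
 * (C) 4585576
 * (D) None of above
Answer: A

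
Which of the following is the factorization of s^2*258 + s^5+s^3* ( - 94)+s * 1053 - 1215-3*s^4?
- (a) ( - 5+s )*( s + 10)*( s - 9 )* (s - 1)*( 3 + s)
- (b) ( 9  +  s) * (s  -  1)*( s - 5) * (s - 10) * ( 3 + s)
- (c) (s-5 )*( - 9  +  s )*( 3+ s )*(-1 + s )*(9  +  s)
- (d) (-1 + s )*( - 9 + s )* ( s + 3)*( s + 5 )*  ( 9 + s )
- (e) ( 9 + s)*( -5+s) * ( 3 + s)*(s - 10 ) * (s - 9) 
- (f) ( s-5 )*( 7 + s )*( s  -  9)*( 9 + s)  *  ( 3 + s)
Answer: c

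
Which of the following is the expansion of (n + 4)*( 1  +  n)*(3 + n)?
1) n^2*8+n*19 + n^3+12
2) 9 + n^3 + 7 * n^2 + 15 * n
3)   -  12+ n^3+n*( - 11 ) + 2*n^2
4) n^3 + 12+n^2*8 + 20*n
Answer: 1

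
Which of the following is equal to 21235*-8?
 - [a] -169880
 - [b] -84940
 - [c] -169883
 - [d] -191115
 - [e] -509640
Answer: a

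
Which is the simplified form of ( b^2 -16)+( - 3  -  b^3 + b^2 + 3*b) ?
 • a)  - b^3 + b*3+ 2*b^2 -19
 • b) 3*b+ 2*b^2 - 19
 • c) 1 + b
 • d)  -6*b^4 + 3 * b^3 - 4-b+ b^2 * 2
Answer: a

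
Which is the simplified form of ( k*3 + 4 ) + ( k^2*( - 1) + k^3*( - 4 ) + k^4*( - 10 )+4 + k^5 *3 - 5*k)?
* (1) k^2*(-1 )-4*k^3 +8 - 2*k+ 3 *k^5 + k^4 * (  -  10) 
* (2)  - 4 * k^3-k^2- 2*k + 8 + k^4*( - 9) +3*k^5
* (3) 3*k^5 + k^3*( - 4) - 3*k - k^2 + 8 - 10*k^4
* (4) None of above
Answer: 1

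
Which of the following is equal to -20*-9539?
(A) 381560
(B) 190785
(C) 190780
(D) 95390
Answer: C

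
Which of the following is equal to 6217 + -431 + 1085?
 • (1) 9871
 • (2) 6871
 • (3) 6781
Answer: 2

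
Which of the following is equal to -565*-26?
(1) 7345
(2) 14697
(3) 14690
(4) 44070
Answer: 3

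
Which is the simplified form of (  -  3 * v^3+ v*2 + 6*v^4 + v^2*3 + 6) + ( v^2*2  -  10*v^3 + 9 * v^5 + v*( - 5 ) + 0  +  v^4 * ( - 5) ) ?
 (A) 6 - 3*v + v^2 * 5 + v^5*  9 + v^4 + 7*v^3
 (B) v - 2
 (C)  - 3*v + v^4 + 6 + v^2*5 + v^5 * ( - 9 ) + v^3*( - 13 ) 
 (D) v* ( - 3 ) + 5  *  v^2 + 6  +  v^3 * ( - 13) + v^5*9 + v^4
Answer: D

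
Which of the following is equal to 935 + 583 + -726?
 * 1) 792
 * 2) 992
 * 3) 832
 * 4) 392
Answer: 1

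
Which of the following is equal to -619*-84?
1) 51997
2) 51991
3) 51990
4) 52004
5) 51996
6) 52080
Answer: 5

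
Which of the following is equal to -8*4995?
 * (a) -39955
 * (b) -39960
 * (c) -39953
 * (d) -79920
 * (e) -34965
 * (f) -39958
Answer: b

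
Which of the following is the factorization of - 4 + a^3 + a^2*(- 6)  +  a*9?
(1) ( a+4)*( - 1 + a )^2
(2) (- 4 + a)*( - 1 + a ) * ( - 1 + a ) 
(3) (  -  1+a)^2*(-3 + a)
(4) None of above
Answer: 2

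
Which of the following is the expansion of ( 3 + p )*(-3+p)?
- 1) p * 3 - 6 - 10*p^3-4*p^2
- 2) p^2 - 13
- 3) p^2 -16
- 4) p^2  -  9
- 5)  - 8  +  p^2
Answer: 4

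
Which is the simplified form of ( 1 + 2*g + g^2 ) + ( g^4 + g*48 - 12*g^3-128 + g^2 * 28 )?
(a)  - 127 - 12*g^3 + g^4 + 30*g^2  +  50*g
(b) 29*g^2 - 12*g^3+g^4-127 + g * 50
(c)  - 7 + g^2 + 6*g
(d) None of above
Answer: b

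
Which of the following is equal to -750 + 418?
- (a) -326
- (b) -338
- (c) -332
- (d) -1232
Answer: c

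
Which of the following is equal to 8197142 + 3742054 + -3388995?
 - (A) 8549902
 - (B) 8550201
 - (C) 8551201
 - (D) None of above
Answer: B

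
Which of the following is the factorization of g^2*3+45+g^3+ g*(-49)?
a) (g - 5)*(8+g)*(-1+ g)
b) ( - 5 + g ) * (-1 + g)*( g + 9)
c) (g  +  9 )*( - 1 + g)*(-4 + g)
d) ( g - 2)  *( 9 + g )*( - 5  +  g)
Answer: b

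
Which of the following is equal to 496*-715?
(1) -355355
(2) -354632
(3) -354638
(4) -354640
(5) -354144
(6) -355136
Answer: 4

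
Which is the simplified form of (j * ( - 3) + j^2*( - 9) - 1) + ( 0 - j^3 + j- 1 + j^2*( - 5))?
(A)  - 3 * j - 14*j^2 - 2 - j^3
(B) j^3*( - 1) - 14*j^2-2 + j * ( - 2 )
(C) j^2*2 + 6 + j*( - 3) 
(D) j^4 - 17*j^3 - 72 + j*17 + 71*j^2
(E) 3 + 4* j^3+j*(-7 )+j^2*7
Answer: B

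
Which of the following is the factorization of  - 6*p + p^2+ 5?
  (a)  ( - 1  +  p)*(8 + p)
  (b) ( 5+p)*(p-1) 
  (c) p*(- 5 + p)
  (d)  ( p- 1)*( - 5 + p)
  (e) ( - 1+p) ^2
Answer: d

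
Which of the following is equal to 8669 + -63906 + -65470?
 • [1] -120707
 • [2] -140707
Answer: 1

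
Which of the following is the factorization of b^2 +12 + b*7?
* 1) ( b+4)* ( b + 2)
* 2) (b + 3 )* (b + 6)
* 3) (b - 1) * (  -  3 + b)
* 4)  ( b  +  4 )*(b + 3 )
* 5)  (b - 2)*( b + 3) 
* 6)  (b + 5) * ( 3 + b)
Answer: 4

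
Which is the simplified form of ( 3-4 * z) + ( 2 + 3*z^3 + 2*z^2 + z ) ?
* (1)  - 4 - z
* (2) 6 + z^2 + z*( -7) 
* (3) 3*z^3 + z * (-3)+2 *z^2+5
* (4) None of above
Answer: 3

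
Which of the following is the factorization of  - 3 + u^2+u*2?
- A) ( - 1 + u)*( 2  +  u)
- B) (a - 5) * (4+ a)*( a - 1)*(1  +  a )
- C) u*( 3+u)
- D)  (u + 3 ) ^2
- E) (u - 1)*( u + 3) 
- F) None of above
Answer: E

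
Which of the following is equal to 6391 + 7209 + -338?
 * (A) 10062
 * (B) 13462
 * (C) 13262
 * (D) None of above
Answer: C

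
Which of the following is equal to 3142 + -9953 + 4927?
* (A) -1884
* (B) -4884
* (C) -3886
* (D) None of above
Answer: A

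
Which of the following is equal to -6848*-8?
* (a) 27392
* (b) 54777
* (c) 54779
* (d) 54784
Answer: d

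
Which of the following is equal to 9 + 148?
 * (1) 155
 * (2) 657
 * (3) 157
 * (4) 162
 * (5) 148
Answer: 3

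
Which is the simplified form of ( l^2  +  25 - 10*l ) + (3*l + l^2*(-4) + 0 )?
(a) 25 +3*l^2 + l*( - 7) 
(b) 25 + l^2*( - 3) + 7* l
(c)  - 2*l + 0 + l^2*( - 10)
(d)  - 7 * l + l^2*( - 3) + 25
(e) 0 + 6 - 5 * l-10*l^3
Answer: d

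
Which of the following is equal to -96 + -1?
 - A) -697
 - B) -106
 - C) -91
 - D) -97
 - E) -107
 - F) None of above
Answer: D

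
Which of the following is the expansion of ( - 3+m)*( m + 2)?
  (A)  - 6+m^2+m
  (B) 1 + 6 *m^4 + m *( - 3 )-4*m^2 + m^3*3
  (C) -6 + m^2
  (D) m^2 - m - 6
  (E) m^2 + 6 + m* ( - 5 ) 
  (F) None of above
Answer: D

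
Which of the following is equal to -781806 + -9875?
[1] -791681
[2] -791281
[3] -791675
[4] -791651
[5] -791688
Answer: 1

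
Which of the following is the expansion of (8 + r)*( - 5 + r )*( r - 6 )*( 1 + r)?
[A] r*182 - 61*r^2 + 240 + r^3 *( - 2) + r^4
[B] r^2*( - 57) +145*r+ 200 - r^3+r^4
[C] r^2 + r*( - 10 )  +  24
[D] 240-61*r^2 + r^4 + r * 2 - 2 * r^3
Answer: A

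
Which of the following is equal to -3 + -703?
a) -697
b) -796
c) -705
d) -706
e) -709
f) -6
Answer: d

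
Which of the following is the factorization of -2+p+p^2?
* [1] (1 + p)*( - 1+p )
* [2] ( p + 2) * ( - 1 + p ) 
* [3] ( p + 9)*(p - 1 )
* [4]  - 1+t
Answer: 2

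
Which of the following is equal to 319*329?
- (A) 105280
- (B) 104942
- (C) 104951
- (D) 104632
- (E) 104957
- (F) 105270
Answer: C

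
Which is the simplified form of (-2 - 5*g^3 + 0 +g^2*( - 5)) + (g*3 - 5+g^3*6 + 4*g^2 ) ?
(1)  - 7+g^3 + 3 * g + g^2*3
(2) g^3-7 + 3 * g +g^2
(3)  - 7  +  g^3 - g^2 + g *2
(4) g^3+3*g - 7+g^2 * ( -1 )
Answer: 4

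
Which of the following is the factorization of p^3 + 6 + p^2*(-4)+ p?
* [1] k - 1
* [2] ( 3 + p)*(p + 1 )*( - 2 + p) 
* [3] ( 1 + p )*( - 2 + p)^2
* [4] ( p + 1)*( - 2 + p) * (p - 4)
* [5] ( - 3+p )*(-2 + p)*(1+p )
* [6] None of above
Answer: 5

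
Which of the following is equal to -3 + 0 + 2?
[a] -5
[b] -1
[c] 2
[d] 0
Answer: b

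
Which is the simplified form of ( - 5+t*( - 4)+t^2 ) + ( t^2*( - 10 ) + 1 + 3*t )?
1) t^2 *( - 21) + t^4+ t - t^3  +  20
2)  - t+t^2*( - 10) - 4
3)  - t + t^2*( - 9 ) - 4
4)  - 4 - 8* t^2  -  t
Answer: 3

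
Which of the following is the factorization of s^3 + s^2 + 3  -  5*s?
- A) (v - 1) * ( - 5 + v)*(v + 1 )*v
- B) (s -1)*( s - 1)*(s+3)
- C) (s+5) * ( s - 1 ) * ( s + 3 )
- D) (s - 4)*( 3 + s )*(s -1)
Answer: B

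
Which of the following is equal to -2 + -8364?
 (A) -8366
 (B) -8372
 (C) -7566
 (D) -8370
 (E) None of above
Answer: A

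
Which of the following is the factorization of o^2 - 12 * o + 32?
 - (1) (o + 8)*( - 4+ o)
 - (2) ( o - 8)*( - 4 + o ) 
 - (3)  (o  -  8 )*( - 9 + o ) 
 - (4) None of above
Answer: 2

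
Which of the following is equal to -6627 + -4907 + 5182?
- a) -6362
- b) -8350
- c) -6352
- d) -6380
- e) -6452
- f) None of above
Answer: c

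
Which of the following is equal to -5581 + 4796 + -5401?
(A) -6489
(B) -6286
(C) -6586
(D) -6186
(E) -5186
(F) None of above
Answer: D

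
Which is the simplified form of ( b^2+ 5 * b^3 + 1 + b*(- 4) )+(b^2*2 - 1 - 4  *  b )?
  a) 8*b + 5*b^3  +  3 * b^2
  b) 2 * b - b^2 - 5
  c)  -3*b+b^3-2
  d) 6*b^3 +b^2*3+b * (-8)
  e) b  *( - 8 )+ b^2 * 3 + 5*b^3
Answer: e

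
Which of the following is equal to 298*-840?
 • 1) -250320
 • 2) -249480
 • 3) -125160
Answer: 1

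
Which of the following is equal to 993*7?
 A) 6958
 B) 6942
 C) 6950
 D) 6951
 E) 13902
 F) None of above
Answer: D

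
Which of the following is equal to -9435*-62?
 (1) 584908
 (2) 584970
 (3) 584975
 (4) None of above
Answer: 2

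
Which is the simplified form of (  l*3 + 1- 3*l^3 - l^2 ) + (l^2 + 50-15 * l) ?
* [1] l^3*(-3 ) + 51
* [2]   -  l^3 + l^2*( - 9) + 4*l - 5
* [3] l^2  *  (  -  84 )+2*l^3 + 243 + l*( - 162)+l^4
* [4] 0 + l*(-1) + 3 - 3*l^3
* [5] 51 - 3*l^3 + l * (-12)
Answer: 5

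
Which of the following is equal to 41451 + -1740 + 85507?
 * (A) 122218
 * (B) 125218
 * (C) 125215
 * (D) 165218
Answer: B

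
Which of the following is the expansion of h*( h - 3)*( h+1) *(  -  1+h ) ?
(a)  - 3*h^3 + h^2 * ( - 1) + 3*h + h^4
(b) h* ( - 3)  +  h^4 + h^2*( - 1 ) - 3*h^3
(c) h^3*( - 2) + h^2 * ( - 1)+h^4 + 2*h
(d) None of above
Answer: a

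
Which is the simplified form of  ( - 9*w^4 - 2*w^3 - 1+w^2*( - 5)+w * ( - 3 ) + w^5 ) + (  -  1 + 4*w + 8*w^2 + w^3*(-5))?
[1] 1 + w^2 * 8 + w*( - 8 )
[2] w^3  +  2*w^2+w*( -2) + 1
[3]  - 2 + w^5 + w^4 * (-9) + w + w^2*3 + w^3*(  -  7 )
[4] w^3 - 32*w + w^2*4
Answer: 3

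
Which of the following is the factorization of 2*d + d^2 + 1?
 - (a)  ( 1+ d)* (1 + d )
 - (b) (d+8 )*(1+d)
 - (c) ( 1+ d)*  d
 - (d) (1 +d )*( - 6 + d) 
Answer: a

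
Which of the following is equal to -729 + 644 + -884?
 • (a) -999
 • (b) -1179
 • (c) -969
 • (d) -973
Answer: c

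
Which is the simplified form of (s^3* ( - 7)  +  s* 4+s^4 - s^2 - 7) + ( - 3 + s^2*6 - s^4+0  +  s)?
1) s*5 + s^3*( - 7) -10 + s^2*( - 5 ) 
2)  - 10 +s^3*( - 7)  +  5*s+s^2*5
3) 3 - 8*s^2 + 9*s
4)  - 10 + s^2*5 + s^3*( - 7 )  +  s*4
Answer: 2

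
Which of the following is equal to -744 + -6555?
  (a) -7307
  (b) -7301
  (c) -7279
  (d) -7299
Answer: d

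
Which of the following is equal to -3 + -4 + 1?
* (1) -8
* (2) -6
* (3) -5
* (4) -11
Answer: 2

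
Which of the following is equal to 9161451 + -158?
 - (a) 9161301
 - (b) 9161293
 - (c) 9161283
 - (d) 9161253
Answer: b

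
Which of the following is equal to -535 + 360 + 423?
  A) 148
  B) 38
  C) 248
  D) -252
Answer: C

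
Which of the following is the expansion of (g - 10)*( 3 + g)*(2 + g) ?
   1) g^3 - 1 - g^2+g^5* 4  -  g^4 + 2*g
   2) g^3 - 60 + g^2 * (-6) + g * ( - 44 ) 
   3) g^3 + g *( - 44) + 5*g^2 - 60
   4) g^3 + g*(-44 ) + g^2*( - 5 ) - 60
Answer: 4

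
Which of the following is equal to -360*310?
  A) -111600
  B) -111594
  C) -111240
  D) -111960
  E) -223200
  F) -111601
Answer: A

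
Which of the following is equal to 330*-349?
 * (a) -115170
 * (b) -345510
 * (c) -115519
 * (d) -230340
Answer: a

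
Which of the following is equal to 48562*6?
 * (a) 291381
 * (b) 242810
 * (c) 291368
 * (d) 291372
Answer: d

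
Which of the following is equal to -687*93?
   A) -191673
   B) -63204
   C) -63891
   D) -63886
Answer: C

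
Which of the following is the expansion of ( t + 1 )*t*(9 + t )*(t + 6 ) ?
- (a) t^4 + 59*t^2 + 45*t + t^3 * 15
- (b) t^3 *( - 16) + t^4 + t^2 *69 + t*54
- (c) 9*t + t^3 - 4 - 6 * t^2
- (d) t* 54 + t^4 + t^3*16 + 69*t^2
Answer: d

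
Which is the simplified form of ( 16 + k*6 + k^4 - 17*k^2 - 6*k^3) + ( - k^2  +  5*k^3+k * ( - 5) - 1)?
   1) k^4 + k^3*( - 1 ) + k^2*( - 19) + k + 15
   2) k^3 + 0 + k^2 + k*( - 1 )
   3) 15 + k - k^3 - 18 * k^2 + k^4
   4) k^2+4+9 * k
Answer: 3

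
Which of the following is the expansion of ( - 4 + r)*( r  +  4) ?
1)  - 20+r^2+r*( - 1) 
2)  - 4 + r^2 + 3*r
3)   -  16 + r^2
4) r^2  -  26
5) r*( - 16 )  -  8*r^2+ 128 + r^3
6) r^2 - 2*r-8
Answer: 3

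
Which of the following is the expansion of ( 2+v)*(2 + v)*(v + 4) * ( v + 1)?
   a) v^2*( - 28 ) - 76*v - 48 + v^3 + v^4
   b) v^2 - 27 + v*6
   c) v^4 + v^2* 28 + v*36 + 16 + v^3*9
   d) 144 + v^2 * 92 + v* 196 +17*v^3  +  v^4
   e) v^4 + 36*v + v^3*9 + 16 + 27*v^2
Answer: c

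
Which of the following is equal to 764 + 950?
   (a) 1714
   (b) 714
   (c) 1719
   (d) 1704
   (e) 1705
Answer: a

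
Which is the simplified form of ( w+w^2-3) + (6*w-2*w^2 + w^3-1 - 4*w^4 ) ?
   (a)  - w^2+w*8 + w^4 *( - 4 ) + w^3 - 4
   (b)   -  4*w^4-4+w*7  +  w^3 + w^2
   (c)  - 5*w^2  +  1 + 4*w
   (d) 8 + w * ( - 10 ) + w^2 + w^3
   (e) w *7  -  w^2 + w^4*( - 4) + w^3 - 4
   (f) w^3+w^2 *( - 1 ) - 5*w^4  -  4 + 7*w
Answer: e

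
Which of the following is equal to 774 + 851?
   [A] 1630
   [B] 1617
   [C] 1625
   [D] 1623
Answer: C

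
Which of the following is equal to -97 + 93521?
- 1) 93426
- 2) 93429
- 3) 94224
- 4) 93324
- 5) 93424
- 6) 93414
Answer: 5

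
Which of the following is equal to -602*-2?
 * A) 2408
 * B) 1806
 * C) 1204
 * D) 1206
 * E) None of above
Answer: C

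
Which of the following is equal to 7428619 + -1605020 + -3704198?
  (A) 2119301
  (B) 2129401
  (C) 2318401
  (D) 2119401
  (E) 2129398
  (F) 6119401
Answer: D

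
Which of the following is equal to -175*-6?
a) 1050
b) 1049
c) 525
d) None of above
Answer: a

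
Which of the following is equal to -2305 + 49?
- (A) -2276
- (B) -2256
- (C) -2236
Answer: B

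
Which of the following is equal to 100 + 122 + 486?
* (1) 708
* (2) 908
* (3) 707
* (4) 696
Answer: 1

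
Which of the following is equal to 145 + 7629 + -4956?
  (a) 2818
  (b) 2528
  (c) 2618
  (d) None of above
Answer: a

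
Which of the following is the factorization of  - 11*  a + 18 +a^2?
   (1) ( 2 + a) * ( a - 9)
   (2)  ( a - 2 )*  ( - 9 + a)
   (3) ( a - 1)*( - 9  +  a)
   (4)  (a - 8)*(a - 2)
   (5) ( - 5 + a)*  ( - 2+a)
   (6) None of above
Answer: 2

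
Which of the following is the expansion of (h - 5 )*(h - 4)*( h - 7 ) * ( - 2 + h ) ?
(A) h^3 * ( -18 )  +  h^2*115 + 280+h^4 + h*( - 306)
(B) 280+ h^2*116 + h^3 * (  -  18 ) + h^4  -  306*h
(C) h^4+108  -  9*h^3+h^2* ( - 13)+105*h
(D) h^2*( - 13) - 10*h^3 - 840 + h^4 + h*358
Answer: A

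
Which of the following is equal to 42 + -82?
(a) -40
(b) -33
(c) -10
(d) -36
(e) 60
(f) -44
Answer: a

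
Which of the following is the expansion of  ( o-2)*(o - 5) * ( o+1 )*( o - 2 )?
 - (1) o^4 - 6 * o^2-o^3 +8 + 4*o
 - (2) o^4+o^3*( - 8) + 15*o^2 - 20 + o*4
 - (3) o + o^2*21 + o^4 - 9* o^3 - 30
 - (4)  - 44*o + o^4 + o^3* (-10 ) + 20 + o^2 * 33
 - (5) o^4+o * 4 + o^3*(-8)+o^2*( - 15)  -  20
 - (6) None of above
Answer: 2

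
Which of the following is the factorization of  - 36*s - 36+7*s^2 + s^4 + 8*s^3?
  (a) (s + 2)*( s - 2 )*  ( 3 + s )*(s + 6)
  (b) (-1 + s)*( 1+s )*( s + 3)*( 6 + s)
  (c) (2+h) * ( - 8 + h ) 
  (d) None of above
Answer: d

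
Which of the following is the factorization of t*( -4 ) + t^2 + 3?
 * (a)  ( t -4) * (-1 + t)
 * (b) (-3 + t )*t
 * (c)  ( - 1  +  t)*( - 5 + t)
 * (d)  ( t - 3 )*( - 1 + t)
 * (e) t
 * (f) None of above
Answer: d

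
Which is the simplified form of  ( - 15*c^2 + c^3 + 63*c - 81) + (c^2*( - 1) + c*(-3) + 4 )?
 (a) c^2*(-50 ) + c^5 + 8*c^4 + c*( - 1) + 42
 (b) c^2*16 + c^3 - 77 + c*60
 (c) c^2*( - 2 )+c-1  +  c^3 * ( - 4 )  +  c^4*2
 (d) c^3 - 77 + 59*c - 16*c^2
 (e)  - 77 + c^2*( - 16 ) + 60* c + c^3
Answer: e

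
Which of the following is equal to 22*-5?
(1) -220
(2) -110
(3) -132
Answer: 2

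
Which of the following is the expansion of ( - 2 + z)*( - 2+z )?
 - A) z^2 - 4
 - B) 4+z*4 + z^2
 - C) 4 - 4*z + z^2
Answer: C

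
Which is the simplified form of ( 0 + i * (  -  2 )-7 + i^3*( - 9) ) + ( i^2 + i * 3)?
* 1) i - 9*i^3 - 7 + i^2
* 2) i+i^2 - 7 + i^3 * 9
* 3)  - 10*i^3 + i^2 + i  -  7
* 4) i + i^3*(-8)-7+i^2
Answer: 1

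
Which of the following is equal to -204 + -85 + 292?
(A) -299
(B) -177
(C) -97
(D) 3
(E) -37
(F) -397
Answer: D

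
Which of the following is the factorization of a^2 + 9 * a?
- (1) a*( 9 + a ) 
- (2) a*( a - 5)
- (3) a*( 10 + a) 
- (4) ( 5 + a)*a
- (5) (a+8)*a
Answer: 1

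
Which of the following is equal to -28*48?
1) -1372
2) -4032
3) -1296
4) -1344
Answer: 4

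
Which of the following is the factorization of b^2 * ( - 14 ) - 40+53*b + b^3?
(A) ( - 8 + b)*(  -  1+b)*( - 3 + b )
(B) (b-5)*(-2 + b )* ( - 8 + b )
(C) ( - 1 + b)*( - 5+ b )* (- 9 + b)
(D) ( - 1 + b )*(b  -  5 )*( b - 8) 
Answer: D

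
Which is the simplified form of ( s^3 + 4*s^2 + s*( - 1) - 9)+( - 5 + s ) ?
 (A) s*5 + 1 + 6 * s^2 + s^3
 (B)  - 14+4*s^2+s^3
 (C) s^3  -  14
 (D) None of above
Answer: B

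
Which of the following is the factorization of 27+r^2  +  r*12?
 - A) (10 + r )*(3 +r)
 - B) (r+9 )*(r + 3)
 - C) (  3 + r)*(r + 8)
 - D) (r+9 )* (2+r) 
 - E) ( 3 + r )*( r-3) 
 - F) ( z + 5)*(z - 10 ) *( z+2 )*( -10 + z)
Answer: B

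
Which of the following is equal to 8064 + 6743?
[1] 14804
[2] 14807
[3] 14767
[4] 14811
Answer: 2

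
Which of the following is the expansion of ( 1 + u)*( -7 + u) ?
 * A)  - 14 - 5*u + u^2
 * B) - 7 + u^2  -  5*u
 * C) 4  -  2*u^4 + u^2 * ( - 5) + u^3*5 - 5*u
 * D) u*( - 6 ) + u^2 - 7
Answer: D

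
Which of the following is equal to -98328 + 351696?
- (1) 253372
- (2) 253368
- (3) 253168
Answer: 2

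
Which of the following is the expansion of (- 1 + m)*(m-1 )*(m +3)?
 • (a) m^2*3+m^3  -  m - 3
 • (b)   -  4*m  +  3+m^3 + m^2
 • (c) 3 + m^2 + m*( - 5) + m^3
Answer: c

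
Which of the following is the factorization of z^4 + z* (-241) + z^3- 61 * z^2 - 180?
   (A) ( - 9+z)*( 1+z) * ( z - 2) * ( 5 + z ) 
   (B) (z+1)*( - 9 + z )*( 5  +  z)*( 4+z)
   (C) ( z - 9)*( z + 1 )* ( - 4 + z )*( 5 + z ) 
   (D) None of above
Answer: B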